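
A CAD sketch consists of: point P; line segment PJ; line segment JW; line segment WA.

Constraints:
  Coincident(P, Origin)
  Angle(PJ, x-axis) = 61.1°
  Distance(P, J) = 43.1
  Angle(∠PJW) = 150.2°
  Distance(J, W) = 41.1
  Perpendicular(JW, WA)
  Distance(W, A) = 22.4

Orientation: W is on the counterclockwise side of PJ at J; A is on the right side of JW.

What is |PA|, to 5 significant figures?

89.903

P is at the origin; PJ runs at 61.1° with length 43.1, so J = 43.1·(cos 61.1°, sin 61.1°) = (20.829, 37.733). ∠PJW = 150.2°, so JW runs at 61.1° + (180° − 150.2°) = 90.900° from the x-axis; with |JW| = 41.1, W = J + 41.1·(cos 90.900°, sin 90.900°) = (20.184, 78.827). The perpendicularity gives WA at right angles to JW; with |WA| = 22.4 on the right of JW, A = W + 22.4·(0.99988, 0.015707) = (42.581, 79.179). Then |PA| = |A − P| = 89.903.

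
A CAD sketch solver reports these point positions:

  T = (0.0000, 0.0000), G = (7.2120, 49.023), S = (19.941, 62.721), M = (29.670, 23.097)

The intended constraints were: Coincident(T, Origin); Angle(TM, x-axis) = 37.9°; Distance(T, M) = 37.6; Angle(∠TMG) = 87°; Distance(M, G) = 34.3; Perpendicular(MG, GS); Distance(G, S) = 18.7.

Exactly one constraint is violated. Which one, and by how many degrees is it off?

Perpendicular(MG, GS) — off by 6.20°.

T = (0.00, 0.00) ✓; TM at 37.90° ✓; |TM| = 37.60 ✓; ∠TMG = 87.00° ✓; |MG| = 34.30 ✓; ∠(MG, GS) = 83.80° ✗; |GS| = 18.70 ✓.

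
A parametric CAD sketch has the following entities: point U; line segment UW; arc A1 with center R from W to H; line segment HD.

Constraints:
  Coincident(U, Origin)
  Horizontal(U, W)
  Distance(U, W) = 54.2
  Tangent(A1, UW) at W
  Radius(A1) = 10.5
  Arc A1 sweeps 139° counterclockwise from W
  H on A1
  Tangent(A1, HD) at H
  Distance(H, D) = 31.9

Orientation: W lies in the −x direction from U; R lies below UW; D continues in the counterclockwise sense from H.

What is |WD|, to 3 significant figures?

42.9

On A1, W sits at bearing 90° from R; a 139° counterclockwise sweep puts H at bearing 229°, so H = R + 10.5·(cos 229°, sin 229°) = (-61.1, -18.4). The tangent condition forces RH to be normal to HD, so HD runs along (−sin 229°, cos 229°); with |HD| = 31.9, D = (-37.0, -39.4). Then |WD| = |D − W| = 42.9.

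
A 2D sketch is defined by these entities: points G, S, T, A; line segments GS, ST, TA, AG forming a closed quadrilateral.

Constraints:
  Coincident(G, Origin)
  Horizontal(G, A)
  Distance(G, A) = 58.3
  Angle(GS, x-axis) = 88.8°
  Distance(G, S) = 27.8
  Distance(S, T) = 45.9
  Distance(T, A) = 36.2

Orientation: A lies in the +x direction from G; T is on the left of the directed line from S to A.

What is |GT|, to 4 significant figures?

57.28

Checks: |ST| = 45.90 ✓; |TA| = 36.20 ✓.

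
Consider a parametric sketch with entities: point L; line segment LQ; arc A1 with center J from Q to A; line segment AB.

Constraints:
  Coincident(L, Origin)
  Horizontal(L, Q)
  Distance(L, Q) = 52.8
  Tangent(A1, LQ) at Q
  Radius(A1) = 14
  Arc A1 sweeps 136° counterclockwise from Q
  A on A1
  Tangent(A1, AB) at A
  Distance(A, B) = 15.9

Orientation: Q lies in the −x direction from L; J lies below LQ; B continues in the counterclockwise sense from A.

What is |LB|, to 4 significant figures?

61.99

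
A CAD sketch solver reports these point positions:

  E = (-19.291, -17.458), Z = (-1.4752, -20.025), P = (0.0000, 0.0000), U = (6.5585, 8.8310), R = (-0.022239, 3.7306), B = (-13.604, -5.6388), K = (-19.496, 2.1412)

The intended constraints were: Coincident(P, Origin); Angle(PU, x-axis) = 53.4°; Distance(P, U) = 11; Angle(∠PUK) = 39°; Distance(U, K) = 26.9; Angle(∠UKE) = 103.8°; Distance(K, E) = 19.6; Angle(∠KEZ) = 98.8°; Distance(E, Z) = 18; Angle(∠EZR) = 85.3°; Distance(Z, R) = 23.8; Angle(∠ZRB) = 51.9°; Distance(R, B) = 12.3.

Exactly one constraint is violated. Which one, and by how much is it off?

Distance(R, B) = 12.3 — off by 4.20.

P = (0.00, 0.00) ✓; PU at 53.40° ✓; |PU| = 11.00 ✓; ∠PUK = 39.00° ✓; |UK| = 26.90 ✓; ∠UKE = 103.8° ✓; |KE| = 19.60 ✓; ∠KEZ = 98.80° ✓; |EZ| = 18.00 ✓; ∠EZR = 85.30° ✓; |ZR| = 23.80 ✓; ∠ZRB = 51.90° ✓; |RB| = 16.50 ✗.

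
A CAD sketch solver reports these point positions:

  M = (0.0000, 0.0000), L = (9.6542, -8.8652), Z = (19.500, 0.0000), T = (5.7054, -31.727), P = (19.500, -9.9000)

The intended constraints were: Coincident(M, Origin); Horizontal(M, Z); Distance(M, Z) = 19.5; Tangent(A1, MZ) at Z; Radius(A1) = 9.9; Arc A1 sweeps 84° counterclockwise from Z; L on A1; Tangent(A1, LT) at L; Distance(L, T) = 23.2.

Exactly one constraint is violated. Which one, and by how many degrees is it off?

Tangent(A1, LT) at L — off by 3.80°.

M = (0.00, 0.00) ✓; M.y = 0.00, Z.y = 0.00 ✓; |MZ| = 19.50 ✓; ∠(PZ, ZM) = 90.00° ✓; |PZ| = 9.900 ✓; bearing(P→L) − bearing(P→Z) = 84.00° ✓; |PL| = 9.900 ✓; ∠(PL, LT) = 93.80° ✗; |LT| = 23.20 ✓.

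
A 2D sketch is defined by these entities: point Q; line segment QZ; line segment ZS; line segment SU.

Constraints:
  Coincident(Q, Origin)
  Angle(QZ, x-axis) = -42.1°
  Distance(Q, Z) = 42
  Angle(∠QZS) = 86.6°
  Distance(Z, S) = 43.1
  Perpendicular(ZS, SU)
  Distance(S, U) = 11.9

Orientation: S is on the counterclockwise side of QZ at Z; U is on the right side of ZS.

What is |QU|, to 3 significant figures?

67.4

Q is at the origin; QZ runs at -42.1° with length 42.0, so Z = 42.0·(cos -42.1°, sin -42.1°) = (31.2, -28.2). ∠QZS = 86.6°, so ZS runs at -42.1° + (180° − 86.6°) = 51.3° from the x-axis; with |ZS| = 43.1, S = Z + 43.1·(cos 51.3°, sin 51.3°) = (58.1, 5.48). ZS ⟂ SU; with |SU| = 11.9 on the right of ZS, U = S + 11.9·(0.780, -0.625) = (67.4, -1.96). Then |QU| = |U − Q| = 67.4.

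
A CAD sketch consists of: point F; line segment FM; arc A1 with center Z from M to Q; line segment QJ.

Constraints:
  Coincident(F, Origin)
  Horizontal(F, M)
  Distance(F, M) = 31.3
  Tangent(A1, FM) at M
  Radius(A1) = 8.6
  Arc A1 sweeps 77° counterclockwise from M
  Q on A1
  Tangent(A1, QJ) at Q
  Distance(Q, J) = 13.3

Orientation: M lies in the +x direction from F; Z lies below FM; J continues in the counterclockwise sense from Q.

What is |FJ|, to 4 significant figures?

27.97

On A1, M sits at bearing 90° from Z; a 77° counterclockwise sweep puts Q at bearing 167°, so Q = Z + 8.6·(cos 167°, sin 167°) = (22.92, -6.665). The tangent condition forces ZQ to be normal to QJ, so QJ runs along (−sin 167°, cos 167°); with |QJ| = 13.3, J = (19.93, -19.62). Then |FJ| = |J − F| = 27.97.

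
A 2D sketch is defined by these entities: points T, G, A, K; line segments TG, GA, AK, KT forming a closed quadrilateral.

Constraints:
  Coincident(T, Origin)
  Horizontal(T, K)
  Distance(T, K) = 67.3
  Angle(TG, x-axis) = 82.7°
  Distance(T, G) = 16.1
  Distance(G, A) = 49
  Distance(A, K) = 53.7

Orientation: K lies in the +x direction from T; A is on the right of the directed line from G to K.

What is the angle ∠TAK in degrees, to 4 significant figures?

94.92°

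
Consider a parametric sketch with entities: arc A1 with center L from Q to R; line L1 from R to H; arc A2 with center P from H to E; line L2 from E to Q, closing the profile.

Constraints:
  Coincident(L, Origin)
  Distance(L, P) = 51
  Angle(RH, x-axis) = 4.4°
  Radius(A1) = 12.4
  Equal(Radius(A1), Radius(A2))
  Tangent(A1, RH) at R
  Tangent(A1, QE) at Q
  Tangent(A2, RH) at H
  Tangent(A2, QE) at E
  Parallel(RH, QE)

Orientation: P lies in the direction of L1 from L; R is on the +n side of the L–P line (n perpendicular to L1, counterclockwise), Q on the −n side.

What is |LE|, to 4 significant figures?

52.49

The slot axis is L1's direction at 4.4°, so u = (cos 4.4°, sin 4.4°) = (0.9971, 0.07672) and n = (−sin 4.4°, cos 4.4°) = (-0.07672, 0.9971). L is at the origin and P lies 51.0 along u from L, so P = 51.0·u = (50.85, 3.913). Tangency of A1 to both parallel lines with radius 12.4 puts R and Q at L ± 12.4·n: R = (-0.9513, 12.36), Q = (0.9513, -12.36). Equal radii place H and E the same way about P: H = P + 12.4·n = (49.90, 16.28), E = P − 12.4·n = (51.80, -8.451). Then |LE| = |E − L| = 52.49.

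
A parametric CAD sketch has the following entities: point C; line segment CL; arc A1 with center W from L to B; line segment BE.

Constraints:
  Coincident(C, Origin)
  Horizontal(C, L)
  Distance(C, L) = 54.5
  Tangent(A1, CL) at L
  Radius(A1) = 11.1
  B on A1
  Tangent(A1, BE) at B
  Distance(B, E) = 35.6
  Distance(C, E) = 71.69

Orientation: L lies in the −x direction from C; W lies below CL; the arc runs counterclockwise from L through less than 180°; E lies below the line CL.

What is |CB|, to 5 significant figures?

66.624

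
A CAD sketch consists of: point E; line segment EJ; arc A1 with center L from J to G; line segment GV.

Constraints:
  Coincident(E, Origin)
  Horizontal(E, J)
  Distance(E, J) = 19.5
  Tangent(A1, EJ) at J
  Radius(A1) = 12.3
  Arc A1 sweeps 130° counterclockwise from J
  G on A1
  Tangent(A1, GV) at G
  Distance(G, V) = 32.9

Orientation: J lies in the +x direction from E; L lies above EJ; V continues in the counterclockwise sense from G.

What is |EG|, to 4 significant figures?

35.28

E is at the origin; EJ is horizontal with |EJ| = 19.5 and J on the +x side, so J = (19.50, 0.000). The tangent condition forces LJ to be normal to EJ, so L = J + (0, 12.3) = (19.50, 12.30). On A1, J sits at bearing -90° from L; a 130° counterclockwise sweep puts G at bearing 40°, so G = L + 12.3·(cos 40°, sin 40°) = (28.92, 20.21). Then |EG| = |G − E| = 35.28.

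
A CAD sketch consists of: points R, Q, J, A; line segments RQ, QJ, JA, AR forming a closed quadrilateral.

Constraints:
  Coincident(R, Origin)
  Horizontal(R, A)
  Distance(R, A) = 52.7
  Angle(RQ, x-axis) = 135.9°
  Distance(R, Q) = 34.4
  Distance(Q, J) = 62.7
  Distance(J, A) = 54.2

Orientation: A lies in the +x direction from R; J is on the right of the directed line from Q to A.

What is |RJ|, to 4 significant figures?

30.79

Checks: |QJ| = 62.70 ✓; |JA| = 54.20 ✓.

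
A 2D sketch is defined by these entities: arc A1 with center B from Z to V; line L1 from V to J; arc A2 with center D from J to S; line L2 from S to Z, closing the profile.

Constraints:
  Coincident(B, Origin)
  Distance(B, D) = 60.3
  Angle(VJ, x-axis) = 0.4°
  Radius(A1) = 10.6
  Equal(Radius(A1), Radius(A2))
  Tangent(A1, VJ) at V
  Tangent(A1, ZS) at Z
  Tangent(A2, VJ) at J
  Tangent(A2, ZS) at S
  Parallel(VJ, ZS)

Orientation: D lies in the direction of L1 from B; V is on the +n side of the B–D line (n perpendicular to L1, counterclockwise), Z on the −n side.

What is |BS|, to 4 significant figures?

61.22

Tangency of A1 to both parallel lines with radius 10.6 puts V and Z at B ± 10.6·n: V = (-0.07400, 10.60), Z = (0.07400, -10.60). Equal radii place J and S the same way about D: J = D + 10.6·n = (60.22, 11.02), S = D − 10.6·n = (60.37, -10.18). Then |BS| = |S − B| = 61.22.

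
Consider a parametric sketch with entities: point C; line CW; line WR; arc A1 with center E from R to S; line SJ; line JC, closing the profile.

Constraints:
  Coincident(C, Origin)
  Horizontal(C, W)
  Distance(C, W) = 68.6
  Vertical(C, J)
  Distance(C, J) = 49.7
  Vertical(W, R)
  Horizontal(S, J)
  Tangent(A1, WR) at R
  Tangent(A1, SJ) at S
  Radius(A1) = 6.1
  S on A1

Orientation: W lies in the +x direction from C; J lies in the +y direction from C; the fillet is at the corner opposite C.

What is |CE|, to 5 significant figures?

76.205

CJ is vertical with |CJ| = 49.7 and J on the +y side, so J = (0.0000, 49.700). The virtual corner opposite C is at (68.600, 49.700). Tangency of A1 to WR means the radius ER is perpendicular to WR and tangency of A1 to SJ means the radius ES is perpendicular to SJ, with radius 6.1, so the center E sits 6.1 in from both sides at E = (62.500, 43.600). Then |CE| = |E − C| = 76.205.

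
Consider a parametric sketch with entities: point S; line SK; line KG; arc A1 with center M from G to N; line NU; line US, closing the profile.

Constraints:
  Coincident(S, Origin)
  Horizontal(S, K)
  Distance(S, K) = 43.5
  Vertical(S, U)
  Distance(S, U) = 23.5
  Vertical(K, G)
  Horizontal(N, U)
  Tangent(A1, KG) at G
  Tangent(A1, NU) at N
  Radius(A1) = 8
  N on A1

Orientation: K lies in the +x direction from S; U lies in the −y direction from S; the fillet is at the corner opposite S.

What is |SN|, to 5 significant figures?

42.573

The virtual corner opposite S is at (43.500, -23.500). A1 meets KG tangentially, so MG is at right angles to KG and the tangent condition forces MN to be normal to NU, with radius 8.0, so the center M sits 8.0 in from both sides at M = (35.500, -15.500). That places the tangent points at G = (43.500, -15.500) on KG and N = (35.500, -23.500) on NU. Then |SN| = |N − S| = 42.573.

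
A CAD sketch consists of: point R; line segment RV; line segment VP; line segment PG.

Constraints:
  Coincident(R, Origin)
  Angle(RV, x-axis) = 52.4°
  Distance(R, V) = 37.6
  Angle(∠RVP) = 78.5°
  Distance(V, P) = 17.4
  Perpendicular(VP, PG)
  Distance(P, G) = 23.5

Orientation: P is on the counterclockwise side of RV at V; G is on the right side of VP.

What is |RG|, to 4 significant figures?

61.15

R is at the origin; RV runs at 52.4° with length 37.6, so V = 37.6·(cos 52.4°, sin 52.4°) = (22.94, 29.79). ∠RVP = 78.5°, so VP runs at 52.4° + (180° − 78.5°) = 153.9° from the x-axis; with |VP| = 17.4, P = V + 17.4·(cos 153.9°, sin 153.9°) = (7.316, 37.45). The perpendicularity gives PG at right angles to VP; with |PG| = 23.5 on the right of VP, G = P + 23.5·(0.4399, 0.8980) = (17.65, 58.55). Then |RG| = |G − R| = 61.15.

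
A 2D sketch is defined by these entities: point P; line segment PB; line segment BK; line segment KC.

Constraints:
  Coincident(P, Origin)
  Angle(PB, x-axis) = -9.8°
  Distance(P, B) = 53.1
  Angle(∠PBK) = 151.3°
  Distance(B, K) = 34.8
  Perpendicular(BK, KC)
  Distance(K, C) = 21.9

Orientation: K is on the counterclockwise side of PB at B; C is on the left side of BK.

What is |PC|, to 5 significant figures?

81.456

P is at the origin; PB runs at -9.8° with length 53.1, so B = 53.1·(cos -9.8°, sin -9.8°) = (52.325, -9.0381). ∠PBK = 151.3°, so BK runs at -9.8° + (180° − 151.3°) = 18.900° from the x-axis; with |BK| = 34.8, K = B + 34.8·(cos 18.900°, sin 18.900°) = (85.249, 2.2342). The perpendicularity gives KC at right angles to BK; with |KC| = 21.9 on the left of BK, C = K + 21.9·(-0.32392, 0.94609) = (78.155, 22.953). Then |PC| = |C − P| = 81.456.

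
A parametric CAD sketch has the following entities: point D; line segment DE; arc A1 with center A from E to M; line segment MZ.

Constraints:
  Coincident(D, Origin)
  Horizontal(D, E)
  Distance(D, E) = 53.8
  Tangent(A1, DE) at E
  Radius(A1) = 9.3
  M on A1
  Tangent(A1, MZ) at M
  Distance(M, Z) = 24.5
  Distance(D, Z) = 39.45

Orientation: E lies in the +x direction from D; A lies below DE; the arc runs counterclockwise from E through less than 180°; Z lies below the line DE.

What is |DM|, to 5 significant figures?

46.483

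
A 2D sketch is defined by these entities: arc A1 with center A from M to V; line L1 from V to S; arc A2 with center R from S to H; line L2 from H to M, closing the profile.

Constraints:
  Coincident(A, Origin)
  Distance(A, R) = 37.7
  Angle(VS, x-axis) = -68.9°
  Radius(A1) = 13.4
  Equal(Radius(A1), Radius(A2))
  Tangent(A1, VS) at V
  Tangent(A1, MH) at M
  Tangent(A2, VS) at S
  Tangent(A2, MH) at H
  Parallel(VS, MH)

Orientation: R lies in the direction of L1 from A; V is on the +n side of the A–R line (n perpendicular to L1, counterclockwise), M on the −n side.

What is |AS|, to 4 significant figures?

40.01

Tangency of A1 to both parallel lines with radius 13.4 puts V and M at A ± 13.4·n: V = (12.50, 4.824), M = (-12.50, -4.824). Equal radii place S and H the same way about R: S = R + 13.4·n = (26.07, -30.35), H = R − 13.4·n = (1.070, -40.00). Then |AS| = |S − A| = 40.01.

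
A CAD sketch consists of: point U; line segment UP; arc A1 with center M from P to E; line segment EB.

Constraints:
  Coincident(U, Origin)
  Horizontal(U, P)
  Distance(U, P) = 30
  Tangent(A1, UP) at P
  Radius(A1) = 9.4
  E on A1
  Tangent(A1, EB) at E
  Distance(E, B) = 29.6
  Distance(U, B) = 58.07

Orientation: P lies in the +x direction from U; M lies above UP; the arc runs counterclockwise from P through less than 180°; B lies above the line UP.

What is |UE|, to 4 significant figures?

39.92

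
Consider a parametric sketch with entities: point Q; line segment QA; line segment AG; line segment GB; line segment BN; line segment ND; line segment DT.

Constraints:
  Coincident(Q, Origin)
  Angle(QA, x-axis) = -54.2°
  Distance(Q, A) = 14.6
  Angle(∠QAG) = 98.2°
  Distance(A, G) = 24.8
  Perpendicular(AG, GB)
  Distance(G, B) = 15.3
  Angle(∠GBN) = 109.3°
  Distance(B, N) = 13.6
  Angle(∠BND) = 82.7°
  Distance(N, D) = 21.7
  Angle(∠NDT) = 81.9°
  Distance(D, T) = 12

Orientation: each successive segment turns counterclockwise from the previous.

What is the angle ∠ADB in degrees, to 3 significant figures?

125°

Q is at the origin; QA runs at -54.2° with length 14.6, so A = (8.54, -11.8). ∠QAG = 98.2° gives AG at 27.6° from the x-axis; with |AG| = 24.8, G = (30.5, -0.352). The perpendicularity gives GB at right angles to AG, so GB runs at 118°; with |GB| = 15.3, B = (23.4, 13.2). ∠GBN = 109.3° gives BN at -172° from the x-axis; with |BN| = 13.6, N = (9.97, 11.2). ∠BND = 82.7° gives ND at -74.4° from the x-axis; with |ND| = 21.7, D = (15.8, -9.66). Then cos ∠ADB = DA·DB / (|DA||DB|), giving 125°.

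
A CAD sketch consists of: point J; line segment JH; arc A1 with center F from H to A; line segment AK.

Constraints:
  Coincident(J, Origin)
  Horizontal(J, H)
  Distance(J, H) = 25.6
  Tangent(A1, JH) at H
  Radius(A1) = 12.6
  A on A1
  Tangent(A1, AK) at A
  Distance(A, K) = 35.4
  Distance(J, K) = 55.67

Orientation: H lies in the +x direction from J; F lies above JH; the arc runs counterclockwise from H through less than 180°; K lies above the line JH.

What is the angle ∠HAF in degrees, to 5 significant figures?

34.115°

J is at the origin; J and H share the same y with |JH| = 25.6 and H on the +x side, so H = (25.600, 0.0000). Since A1 is tangent to JH there, FH ⟂ JH, so F = H + (0, 12.6) = (25.600, 12.600). Since FA ⟂ AK (tangency), |FK| = √(12.6² + 35.4²) = 37.576 regardless of where A sits on A1. So K lies on both circle(J, 55.67) and circle(F, 37.576); the above-JH intersection is K = (24.172, 50.148). A is the foot of the tangent from K: A = (37.301, 17.273).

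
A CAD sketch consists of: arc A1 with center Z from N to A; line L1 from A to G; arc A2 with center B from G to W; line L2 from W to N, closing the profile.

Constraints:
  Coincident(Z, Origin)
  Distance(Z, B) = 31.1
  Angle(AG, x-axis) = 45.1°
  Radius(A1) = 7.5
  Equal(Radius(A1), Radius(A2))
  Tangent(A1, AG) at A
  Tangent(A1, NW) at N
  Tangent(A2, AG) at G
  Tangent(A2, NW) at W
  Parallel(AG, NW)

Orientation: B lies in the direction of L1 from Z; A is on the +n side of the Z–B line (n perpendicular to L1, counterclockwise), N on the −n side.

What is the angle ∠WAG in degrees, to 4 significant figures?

25.75°

The slot axis is L1's direction at 45.1°, so u = (cos 45.1°, sin 45.1°) = (0.7059, 0.7083) and n = (−sin 45.1°, cos 45.1°) = (-0.7083, 0.7059). Z is at the origin and B lies 31.1 along u from Z, so B = 31.1·u = (21.95, 22.03). Tangency of A1 to both parallel lines with radius 7.5 puts A and N at Z ± 7.5·n: A = (-5.313, 5.294), N = (5.313, -5.294). Equal radii place G and W the same way about B: G = B + 7.5·n = (16.64, 27.32), W = B − 7.5·n = (27.27, 16.74). Then cos ∠WAG = AW·AG / (|AW||AG|), giving 25.75°.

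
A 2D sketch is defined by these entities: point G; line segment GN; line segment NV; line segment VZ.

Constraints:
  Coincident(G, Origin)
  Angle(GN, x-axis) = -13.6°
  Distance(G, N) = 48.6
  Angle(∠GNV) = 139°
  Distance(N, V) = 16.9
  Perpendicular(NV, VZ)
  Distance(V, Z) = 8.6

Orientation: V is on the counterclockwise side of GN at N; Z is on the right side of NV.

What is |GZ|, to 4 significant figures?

67.15

∠GNV = 139.0°, so NV runs at -13.6° + (180° − 139.0°) = 27.40° from the x-axis; with |NV| = 16.9, V = N + 16.9·(cos 27.40°, sin 27.40°) = (62.24, -3.651). NV is perpendicular to VZ; with |VZ| = 8.6 on the right of NV, Z = V + 8.6·(0.4602, -0.8878) = (66.20, -11.29). Then |GZ| = |Z − G| = 67.15.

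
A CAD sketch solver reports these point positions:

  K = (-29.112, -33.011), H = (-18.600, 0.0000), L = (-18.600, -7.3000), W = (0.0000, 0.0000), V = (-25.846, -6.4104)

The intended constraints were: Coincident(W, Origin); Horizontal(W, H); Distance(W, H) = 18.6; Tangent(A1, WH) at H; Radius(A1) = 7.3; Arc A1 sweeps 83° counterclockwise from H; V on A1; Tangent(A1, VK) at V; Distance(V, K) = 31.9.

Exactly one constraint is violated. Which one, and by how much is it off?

Distance(V, K) = 31.9 — off by 5.10.

W = (0.00, 0.00) ✓; W.y = 0.00, H.y = 0.00 ✓; |WH| = 18.60 ✓; ∠(LH, HW) = 90.00° ✓; |LH| = 7.300 ✓; bearing(L→V) − bearing(L→H) = 83.00° ✓; |LV| = 7.300 ✓; ∠(LV, VK) = 90.00° ✓; |VK| = 26.80 ✗.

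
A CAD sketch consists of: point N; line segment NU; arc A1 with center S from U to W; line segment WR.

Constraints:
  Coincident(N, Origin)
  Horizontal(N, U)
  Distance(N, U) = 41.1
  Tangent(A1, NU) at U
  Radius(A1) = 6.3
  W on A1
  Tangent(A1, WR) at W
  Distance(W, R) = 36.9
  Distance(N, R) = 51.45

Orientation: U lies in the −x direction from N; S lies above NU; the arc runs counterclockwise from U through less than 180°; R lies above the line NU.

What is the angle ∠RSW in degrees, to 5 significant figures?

80.311°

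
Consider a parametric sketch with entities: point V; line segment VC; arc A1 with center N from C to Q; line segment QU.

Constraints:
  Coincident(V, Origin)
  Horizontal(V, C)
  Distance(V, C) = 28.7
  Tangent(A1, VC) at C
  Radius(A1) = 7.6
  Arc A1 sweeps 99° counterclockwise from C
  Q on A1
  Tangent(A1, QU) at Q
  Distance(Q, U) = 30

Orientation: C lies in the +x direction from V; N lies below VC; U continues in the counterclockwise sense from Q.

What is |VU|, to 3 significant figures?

46.3

V is at the origin; VC is horizontal with |VC| = 28.7 and C on the +x side, so C = (28.7, 0.00). The tangent condition forces NC to be normal to VC, so N = C + (0, -7.6) = (28.7, -7.60). On A1, C sits at bearing 90° from N; a 99° counterclockwise sweep puts Q at bearing 189°, so Q = N + 7.6·(cos 189°, sin 189°) = (21.2, -8.79). Tangency of A1 to QU means the radius NQ is perpendicular to QU, so QU runs along (−sin 189°, cos 189°); with |QU| = 30.0, U = (25.9, -38.4). Then |VU| = |U − V| = 46.3.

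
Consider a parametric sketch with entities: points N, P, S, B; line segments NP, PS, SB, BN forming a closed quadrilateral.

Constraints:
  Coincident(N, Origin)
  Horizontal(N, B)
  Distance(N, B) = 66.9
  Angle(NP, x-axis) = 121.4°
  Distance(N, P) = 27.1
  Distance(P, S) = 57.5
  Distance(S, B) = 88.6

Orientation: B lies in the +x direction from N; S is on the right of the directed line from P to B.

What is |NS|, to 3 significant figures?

37.4

Checks: |PS| = 57.50 ✓; |SB| = 88.60 ✓.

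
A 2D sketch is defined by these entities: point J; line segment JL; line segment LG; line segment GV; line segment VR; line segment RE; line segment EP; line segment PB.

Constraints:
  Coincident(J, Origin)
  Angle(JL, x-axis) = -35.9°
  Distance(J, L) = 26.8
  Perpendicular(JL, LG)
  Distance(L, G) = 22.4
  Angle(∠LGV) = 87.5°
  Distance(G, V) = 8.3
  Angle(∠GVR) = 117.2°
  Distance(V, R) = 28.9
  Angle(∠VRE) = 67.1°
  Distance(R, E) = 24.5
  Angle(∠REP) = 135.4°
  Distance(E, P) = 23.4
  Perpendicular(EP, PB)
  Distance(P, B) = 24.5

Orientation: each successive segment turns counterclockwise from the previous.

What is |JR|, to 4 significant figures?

7.691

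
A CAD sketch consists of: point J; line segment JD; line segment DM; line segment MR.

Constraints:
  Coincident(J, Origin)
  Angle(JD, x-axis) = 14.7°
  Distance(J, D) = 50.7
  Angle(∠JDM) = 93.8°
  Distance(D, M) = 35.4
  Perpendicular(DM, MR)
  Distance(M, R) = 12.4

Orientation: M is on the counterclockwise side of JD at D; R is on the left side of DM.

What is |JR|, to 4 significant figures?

54.41

J is at the origin; JD runs at 14.7° with length 50.7, so D = 50.7·(cos 14.7°, sin 14.7°) = (49.04, 12.87). ∠JDM = 93.8°, so DM runs at 14.7° + (180° − 93.8°) = 100.9° from the x-axis; with |DM| = 35.4, M = D + 35.4·(cos 100.9°, sin 100.9°) = (42.35, 47.63). The perpendicularity gives MR at right angles to DM; with |MR| = 12.4 on the left of DM, R = M + 12.4·(-0.9820, -0.1891) = (30.17, 45.28). Then |JR| = |R − J| = 54.41.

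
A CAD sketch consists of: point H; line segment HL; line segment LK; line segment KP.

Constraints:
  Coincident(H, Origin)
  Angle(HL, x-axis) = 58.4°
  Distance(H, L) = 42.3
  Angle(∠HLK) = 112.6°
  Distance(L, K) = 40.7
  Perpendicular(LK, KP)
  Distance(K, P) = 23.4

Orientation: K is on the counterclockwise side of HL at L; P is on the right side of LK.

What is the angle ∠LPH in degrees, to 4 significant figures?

17.74°

H is at the origin; HL runs at 58.4° with length 42.3, so L = 42.3·(cos 58.4°, sin 58.4°) = (22.16, 36.03). ∠HLK = 112.6°, so LK runs at 58.4° + (180° − 112.6°) = 125.8° from the x-axis; with |LK| = 40.7, K = L + 40.7·(cos 125.8°, sin 125.8°) = (-1.643, 69.04). LK is perpendicular to KP; with |KP| = 23.4 on the right of LK, P = K + 23.4·(0.8111, 0.5850) = (17.34, 82.73). Then cos ∠LPH = PL·PH / (|PL||PH|), giving 17.74°.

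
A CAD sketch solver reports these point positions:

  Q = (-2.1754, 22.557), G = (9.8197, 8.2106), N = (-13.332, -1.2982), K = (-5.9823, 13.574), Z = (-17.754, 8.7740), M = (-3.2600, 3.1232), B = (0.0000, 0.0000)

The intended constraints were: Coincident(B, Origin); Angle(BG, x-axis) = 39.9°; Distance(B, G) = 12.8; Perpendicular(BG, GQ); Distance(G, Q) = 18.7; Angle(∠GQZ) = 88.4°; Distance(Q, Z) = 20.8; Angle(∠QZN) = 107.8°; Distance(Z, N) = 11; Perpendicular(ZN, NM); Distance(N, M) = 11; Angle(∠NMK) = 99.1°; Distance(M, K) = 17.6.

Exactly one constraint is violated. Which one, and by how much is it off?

Distance(M, K) = 17.6 — off by 6.80.

B = (0.00, 0.00) ✓; BG at 39.90° ✓; |BG| = 12.80 ✓; ∠(BG, GQ) = 90.00° ✓; |GQ| = 18.70 ✓; ∠GQZ = 88.40° ✓; |QZ| = 20.80 ✓; ∠QZN = 107.8° ✓; |ZN| = 11.00 ✓; ∠(ZN, NM) = 90.00° ✓; |NM| = 11.00 ✓; ∠NMK = 99.10° ✓; |MK| = 10.80 ✗.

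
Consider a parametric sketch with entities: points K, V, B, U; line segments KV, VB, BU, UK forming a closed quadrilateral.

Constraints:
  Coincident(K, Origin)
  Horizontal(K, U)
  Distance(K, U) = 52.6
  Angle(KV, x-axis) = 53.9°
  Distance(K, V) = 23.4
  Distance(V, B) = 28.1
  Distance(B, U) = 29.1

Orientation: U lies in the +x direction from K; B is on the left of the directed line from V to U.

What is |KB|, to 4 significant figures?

48.72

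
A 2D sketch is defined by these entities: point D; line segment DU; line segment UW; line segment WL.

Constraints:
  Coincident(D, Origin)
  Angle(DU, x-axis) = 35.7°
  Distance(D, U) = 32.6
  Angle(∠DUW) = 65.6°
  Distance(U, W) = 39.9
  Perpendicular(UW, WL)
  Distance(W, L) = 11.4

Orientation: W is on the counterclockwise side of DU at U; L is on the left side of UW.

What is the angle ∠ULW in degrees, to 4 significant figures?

74.05°

D is at the origin; DU runs at 35.7° with length 32.6, so U = 32.6·(cos 35.7°, sin 35.7°) = (26.47, 19.02). ∠DUW = 65.6°, so UW runs at 35.7° + (180° − 65.6°) = 150.1° from the x-axis; with |UW| = 39.9, W = U + 39.9·(cos 150.1°, sin 150.1°) = (-8.115, 38.91). The perpendicularity gives WL at right angles to UW; with |WL| = 11.4 on the left of UW, L = W + 11.4·(-0.4985, -0.8669) = (-13.80, 29.03). Then cos ∠ULW = LU·LW / (|LU||LW|), giving 74.05°.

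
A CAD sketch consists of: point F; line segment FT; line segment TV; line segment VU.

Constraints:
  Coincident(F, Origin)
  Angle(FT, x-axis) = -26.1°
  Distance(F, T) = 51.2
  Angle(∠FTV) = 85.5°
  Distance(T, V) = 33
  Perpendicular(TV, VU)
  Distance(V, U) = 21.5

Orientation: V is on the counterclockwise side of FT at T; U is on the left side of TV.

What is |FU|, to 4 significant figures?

41.39

F is at the origin; FT runs at -26.1° with length 51.2, so T = 51.2·(cos -26.1°, sin -26.1°) = (45.98, -22.52). ∠FTV = 85.5°, so TV runs at -26.1° + (180° − 85.5°) = 68.40° from the x-axis; with |TV| = 33.0, V = T + 33.0·(cos 68.40°, sin 68.40°) = (58.13, 8.158). TV ⟂ VU; with |VU| = 21.5 on the left of TV, U = V + 21.5·(-0.9298, 0.3681) = (38.14, 16.07). Then |FU| = |U − F| = 41.39.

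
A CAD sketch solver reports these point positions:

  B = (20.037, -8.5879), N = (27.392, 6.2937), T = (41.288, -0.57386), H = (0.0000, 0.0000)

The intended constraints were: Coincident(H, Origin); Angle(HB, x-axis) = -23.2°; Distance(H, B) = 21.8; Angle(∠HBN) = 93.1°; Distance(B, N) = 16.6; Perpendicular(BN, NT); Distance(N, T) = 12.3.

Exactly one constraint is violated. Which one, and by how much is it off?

Distance(N, T) = 12.3 — off by 3.20.

H = (0.00, 0.00) ✓; HB at -23.20° ✓; |HB| = 21.80 ✓; ∠HBN = 93.10° ✓; |BN| = 16.60 ✓; ∠(BN, NT) = 90.00° ✓; |NT| = 15.50 ✗.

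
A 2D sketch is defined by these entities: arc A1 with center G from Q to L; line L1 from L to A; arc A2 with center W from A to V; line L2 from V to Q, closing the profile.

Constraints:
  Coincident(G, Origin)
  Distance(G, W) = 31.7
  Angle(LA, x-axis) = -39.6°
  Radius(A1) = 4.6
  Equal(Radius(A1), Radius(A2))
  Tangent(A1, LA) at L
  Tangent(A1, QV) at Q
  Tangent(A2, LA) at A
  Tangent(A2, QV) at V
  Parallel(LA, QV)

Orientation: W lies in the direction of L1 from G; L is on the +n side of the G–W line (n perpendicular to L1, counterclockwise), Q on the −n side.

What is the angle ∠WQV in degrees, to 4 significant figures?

8.257°

The slot axis is L1's direction at -39.6°, so u = (cos -39.6°, sin -39.6°) = (0.7705, -0.6374) and n = (−sin -39.6°, cos -39.6°) = (0.6374, 0.7705). G is at the origin and W lies 31.7 along u from G, so W = 31.7·u = (24.43, -20.21). Tangency of A1 to both parallel lines with radius 4.6 puts L and Q at G ± 4.6·n: L = (2.932, 3.544), Q = (-2.932, -3.544). Equal radii place A and V the same way about W: A = W + 4.6·n = (27.36, -16.66), V = W − 4.6·n = (21.49, -23.75). Then cos ∠WQV = QW·QV / (|QW||QV|), giving 8.257°.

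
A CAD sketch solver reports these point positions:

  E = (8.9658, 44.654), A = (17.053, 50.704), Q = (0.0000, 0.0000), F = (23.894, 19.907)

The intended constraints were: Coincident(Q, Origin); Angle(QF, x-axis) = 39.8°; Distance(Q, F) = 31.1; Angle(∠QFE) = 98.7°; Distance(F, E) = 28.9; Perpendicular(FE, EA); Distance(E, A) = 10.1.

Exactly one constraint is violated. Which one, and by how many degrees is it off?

Perpendicular(FE, EA) — off by 5.70°.

Q = (0.00, 0.00) ✓; QF at 39.80° ✓; |QF| = 31.10 ✓; ∠QFE = 98.70° ✓; |FE| = 28.90 ✓; ∠(FE, EA) = 84.30° ✗; |EA| = 10.10 ✓.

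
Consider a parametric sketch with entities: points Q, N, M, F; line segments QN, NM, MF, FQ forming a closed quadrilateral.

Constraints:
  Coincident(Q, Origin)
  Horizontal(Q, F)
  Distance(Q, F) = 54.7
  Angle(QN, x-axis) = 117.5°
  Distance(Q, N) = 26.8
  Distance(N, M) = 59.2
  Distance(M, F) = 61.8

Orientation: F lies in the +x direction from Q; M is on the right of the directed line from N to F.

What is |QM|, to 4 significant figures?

33.58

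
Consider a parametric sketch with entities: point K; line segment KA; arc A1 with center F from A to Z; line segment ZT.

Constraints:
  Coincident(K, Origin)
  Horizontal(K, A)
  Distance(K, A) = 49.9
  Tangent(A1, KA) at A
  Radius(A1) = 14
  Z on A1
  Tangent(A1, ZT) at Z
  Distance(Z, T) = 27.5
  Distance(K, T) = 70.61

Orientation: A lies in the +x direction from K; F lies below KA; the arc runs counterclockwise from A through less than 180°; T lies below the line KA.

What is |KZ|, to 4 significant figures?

44.57

Checks: ∠(FA, AK) = 90.00° ✓; |FZ| = 14.00 ✓; ∠(FZ, ZT) = 90.00° ✓; |ZT| = 27.50 ✓; |KT| = 70.61 ✓.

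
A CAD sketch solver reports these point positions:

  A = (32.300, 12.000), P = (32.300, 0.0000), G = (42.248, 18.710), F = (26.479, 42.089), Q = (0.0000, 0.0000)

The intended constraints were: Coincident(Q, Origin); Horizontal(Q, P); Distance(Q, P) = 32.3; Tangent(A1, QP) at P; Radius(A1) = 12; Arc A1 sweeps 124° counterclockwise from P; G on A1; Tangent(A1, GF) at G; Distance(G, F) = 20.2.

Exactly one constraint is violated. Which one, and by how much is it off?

Distance(G, F) = 20.2 — off by 8.00.

Q = (0.00, 0.00) ✓; Q.y = 0.00, P.y = 0.00 ✓; |QP| = 32.30 ✓; ∠(AP, PQ) = 90.00° ✓; |AP| = 12.00 ✓; bearing(A→G) − bearing(A→P) = 124.0° ✓; |AG| = 12.00 ✓; ∠(AG, GF) = 90.00° ✓; |GF| = 28.20 ✗.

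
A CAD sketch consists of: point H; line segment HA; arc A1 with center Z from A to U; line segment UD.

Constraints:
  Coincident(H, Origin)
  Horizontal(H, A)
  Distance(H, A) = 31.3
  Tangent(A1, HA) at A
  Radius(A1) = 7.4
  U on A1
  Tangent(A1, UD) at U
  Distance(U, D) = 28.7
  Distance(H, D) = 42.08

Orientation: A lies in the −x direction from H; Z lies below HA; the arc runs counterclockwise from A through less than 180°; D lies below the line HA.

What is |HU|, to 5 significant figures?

39.243

Checks: |HA| = 31.30 ✓; |ZU| = 7.400 ✓; ∠(ZU, UD) = 90.00° ✓; |UD| = 28.70 ✓; |HD| = 42.08 ✓.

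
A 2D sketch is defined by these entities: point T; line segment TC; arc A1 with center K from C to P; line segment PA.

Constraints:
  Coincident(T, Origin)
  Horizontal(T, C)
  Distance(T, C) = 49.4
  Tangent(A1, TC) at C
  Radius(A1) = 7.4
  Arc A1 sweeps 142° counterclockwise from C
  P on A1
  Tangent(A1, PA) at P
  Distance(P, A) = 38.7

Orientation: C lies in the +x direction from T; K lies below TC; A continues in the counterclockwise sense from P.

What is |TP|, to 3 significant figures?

46.8

T is at the origin; TC is horizontal with |TC| = 49.4 and C on the +x side, so C = (49.4, 0.00). Tangency of A1 to TC means the radius KC is perpendicular to TC, so K = C + (0, -7.4) = (49.4, -7.40). On A1, C sits at bearing 90° from K; a 142° counterclockwise sweep puts P at bearing 232°, so P = K + 7.4·(cos 232°, sin 232°) = (44.8, -13.2). Then |TP| = |P − T| = 46.8.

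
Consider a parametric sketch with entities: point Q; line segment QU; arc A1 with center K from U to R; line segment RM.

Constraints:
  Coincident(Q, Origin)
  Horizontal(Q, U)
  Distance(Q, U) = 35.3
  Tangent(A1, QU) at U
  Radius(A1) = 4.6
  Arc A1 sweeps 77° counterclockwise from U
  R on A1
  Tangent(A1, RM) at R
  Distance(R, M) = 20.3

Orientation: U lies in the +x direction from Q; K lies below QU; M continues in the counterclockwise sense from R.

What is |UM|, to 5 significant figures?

25.037

Q is at the origin; QU is horizontal with |QU| = 35.3 and U on the +x side, so U = (35.300, 0.0000). The tangent condition forces KU to be normal to QU, so K = U + (0, -4.6) = (35.300, -4.6000). On A1, U sits at bearing 90° from K; a 77° counterclockwise sweep puts R at bearing 167°, so R = K + 4.6·(cos 167°, sin 167°) = (30.818, -3.5652). A1 meets RM tangentially, so KR is at right angles to RM, so RM runs along (−sin 167°, cos 167°); with |RM| = 20.3, M = (26.251, -23.345). Then |UM| = |M − U| = 25.037.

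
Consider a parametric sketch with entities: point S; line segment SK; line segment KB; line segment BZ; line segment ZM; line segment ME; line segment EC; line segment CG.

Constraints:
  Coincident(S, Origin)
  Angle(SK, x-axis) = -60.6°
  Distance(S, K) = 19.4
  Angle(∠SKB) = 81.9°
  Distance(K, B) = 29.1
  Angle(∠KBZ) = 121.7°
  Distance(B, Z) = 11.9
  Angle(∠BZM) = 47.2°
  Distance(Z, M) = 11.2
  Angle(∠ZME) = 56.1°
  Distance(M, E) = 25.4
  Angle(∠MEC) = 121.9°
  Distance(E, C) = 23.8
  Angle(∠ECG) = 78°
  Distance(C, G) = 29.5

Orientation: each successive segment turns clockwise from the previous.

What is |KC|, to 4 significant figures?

65.66

∠ZME = 56.1° gives ME at -113.7° from the x-axis; with |ME| = 25.4, E = (-26.28, -41.59). ∠MEC = 121.9° gives EC at -171.8° from the x-axis; with |EC| = 23.8, C = (-49.84, -44.98). Then |KC| = |C − K| = 65.66.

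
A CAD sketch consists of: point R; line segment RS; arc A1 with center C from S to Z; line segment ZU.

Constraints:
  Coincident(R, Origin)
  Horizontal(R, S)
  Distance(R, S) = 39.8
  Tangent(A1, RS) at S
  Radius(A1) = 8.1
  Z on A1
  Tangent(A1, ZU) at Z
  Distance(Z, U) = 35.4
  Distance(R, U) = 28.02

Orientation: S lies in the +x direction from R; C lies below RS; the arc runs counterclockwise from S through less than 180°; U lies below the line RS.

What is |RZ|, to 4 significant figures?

34.28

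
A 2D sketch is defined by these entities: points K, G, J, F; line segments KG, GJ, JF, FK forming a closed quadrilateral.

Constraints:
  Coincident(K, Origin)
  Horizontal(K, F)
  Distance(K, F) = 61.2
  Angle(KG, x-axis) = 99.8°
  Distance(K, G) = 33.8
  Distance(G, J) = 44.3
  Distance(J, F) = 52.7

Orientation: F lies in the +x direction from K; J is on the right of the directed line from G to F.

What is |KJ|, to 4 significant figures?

12.44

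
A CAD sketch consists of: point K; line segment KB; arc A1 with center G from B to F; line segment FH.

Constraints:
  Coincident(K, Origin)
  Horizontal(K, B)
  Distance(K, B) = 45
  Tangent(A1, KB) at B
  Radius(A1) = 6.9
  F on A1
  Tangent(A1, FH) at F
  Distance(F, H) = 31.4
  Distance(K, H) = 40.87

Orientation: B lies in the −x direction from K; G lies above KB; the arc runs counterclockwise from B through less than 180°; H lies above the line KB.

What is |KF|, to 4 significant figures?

38.98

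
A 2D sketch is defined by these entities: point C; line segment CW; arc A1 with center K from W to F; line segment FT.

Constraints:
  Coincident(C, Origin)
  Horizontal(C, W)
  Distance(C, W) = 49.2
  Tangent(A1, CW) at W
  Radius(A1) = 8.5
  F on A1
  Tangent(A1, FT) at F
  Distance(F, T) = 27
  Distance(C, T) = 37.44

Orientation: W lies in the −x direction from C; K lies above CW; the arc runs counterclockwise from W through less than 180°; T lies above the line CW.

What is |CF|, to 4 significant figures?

42.35

Checks: ∠(KW, WC) = 90.00° ✓; |KF| = 8.500 ✓; ∠(KF, FT) = 90.00° ✓; |FT| = 27.00 ✓; |CT| = 37.44 ✓.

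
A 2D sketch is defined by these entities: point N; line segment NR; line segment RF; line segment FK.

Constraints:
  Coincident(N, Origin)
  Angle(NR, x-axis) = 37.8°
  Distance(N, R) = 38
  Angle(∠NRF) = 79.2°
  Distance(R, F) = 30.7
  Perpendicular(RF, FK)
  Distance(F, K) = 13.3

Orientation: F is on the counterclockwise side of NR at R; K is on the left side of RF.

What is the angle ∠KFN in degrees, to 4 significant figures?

32.28°

N is at the origin; NR runs at 37.8° with length 38.0, so R = 38.0·(cos 37.8°, sin 37.8°) = (30.03, 23.29). ∠NRF = 79.2°, so RF runs at 37.8° + (180° − 79.2°) = 138.6° from the x-axis; with |RF| = 30.7, F = R + 30.7·(cos 138.6°, sin 138.6°) = (6.997, 43.59). RF ⟂ FK; with |FK| = 13.3 on the left of RF, K = F + 13.3·(-0.6613, -0.7501) = (-1.798, 33.62). Then cos ∠KFN = FK·FN / (|FK||FN|), giving 32.28°.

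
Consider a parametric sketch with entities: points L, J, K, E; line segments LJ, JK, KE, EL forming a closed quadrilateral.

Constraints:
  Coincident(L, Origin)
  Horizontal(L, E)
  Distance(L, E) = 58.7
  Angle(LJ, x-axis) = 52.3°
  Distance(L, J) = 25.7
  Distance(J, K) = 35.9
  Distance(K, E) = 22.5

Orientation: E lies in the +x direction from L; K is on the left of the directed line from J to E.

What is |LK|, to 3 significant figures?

55.8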